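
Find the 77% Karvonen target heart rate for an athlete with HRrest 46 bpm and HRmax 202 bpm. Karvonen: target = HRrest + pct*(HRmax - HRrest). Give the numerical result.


Target = HRrest + pct*(HRmax - HRrest)
Heart rate reserve = HRmax - HRrest = 202 - 46 = 156 bpm
Fraction = 77% = 0.77
Target = 46 + 0.77 * 156
Target = 46 + 120.12 = 166.12 bpm

166.12 bpm


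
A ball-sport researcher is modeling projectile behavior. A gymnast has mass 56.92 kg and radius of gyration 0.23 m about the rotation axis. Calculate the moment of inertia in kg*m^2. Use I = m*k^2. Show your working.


I = m * k^2
I = 56.92 * 0.23^2
I = 56.92 * 0.0529 = 3.0111 kg*m^2

3.0111 kg*m^2


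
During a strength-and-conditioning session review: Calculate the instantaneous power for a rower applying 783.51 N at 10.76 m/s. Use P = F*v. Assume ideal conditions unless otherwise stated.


P = F * v
P = 783.51 * 10.76
P = 8430.5676 W

8430.5676 W


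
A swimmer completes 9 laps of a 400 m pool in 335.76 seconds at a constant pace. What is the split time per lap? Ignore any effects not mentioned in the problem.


Split time = total_time / n_laps = 335.76 / 9
Split time = 37.3067 s per lap

37.3067 s


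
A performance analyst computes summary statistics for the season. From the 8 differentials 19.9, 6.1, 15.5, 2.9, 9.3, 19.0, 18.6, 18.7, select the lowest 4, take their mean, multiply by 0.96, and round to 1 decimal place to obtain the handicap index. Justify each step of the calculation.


All differentials: 19.9, 6.1, 15.5, 2.9, 9.3, 19.0, 18.6, 18.7
Sorted: 2.9, 6.1, 9.3, 15.5, 18.6, 18.7, 19.0, 19.9
Best 4: 2.9, 6.1, 9.3, 15.5
Average of best = 33.8 / 4 = 8.45
Raw index = 8.45 * 0.96 = 8.112
Handicap index = round(8.112, 1) = 8.1

8.1


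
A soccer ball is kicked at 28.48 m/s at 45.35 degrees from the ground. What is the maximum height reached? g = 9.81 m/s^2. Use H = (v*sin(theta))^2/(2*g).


H = (v*sin(theta))^2 / (2*g)
vy = v*sin(theta) = 28.48 * sin(45.35 deg) = 20.261 m/s
H = vy^2 / (2*g) = 410.5099 / (2*9.81)
H = 410.5099 / 19.62 = 20.923 m

20.923 m


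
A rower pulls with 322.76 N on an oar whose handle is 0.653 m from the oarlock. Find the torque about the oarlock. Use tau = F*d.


tau = F * d
tau = 322.76 * 0.653
tau = 210.7623 N*m

210.7623 N*m


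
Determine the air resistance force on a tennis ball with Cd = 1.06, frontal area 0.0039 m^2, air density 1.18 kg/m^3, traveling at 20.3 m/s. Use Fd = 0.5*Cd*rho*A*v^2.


Fd = 0.5 * Cd * rho * A * v^2
Fd = 0.5 * 1.06 * 1.18 * 0.0039 * 20.3^2
v^2 = 412.09
Fd = 0.5 * 1.06 * 1.18 * 0.0039 * 412.09 = 1.0051 N

1.0051 N


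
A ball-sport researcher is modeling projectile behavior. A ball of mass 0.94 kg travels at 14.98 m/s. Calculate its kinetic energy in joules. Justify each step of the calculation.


KE = 0.5 * m * v^2
KE = 0.5 * 0.94 * 14.98^2
KE = 0.5 * 0.94 * 224.4004 = 105.4682 J

105.4682 J


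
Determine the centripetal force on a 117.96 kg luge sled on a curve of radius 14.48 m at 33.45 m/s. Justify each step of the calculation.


Fc = m * v^2 / r
v^2 = 33.45^2 = 1118.9025
Fc = 117.96 * 1118.9025 / 14.48
Fc = 131985.7389 / 14.48 = 9115.0372 N

9115.0372 N


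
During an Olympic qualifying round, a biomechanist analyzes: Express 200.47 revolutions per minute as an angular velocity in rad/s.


omega = RPM * 2 * pi / 60
omega = 200.47 * 2 * 3.14159 / 60
omega = 1259.5902 / 60 = 20.9932 rad/s

20.9932 rad/s


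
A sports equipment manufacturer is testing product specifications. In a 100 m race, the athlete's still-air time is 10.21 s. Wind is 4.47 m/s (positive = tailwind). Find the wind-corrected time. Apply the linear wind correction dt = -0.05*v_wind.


dt = -0.05 * v_wind = -0.05 * 4.47 = -0.2235 s
t_corrected = t_still + dt = 10.21 + (-0.2235)
t_corrected = 9.9865 s

9.9865 s


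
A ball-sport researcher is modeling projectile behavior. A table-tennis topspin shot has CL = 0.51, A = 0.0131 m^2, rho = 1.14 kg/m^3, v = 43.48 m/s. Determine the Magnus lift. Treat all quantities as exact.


FM = 0.5 * CL * rho * A * v^2
FM = 0.5 * 0.51 * 1.14 * 0.0131 * 43.48^2
v^2 = 1890.5104
FM = 0.5 * 0.51 * 1.14 * 0.0131 * 1890.5104 = 7.1994 N

7.1994 N


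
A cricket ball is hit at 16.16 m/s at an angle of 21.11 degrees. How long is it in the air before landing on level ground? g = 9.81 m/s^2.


T = 2*v*sin(theta)/g
sin(theta) = sin(21.11 deg) = 0.3602
T = 2*16.16*0.3602 / 9.81
T = 11.6404 / 9.81 = 1.1866 s

1.1866 s


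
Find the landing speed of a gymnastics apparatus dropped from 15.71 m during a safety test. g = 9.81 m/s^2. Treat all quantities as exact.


v = sqrt(2 * g * h)
v = sqrt(2 * 9.81 * 15.71)
v = sqrt(308.2302) = 17.5565 m/s

17.5565 m/s


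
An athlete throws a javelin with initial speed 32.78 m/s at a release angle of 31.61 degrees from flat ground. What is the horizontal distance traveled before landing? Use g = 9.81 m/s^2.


R = v^2 * sin(2*theta) / g
Convert angle to radians: theta = 31.61 deg = 0.5517 rad
sin(2*theta) = sin(1.1034) = 0.8927
R = 32.78^2 * 0.8927 / 9.81
R = 1074.5284 * 0.8927 / 9.81 = 97.7857 m

97.7857 m


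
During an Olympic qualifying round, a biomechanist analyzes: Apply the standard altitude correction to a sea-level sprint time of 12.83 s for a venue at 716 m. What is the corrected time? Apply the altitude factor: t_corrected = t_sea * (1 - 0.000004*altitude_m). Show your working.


Correction factor = 1 - 0.000004 * 716 = 0.997136
t_corrected = t_sea * factor = 12.83 * 0.997136
t_corrected = 12.7933 s

12.7933 s


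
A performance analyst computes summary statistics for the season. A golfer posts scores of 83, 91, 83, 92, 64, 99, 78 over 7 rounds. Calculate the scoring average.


Average = sum / n
Sum = 590
Average = 590 / 7 = 84.2857

84.2857


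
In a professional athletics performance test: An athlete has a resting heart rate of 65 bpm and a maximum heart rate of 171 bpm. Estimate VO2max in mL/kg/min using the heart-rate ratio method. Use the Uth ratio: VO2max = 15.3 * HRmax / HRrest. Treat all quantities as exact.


VO2max = 15.3 * HRmax / HRrest
VO2max = 15.3 * 171 / 65
VO2max = 2616.3 / 65 = 40.2508 mL/kg/min

40.2508 mL/kg/min


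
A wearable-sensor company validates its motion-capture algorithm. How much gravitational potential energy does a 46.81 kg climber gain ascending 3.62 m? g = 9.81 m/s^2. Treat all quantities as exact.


PE = m * g * h
PE = 46.81 * 9.81 * 3.62
PE = 459.2061 * 3.62 = 1662.3261 J

1662.3261 J


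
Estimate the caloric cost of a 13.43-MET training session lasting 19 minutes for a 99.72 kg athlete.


kcal = MET * mass * time_hr
Convert time: 19 min = 0.3167 hr
kcal = 13.43 * 99.72 * 0.3167
kcal = 424.0925 kcal

424.0925 kcal


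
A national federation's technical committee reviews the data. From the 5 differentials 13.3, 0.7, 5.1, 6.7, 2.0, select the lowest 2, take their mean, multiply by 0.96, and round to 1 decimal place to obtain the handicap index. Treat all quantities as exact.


All differentials: 13.3, 0.7, 5.1, 6.7, 2.0
Sorted: 0.7, 2.0, 5.1, 6.7, 13.3
Best 2: 0.7, 2.0
Average of best = 2.7 / 2 = 1.35
Raw index = 1.35 * 0.96 = 1.296
Handicap index = round(1.296, 1) = 1.3

1.3


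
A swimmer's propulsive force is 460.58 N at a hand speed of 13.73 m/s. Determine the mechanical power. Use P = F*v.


P = F * v
P = 460.58 * 13.73
P = 6323.7634 W

6323.7634 W


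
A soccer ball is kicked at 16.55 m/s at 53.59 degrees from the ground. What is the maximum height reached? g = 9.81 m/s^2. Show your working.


H = (v*sin(theta))^2 / (2*g)
vy = v*sin(theta) = 16.55 * sin(53.59 deg) = 13.3193 m/s
H = vy^2 / (2*g) = 177.4032 / (2*9.81)
H = 177.4032 / 19.62 = 9.042 m

9.042 m


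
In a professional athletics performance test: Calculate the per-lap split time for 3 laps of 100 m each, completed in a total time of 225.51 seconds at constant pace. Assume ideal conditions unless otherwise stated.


Split time = total_time / n_laps = 225.51 / 3
Split time = 75.17 s per lap

75.17 s


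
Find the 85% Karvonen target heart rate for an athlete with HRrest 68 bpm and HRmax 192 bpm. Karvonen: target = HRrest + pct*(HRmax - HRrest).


Target = HRrest + pct*(HRmax - HRrest)
Heart rate reserve = HRmax - HRrest = 192 - 68 = 124 bpm
Fraction = 85% = 0.85
Target = 68 + 0.85 * 124
Target = 68 + 105.4 = 173.4 bpm

173.4 bpm


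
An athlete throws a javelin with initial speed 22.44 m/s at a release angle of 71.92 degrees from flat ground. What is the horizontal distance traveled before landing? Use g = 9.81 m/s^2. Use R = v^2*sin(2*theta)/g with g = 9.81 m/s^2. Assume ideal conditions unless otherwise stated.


R = v^2 * sin(2*theta) / g
Convert angle to radians: theta = 71.92 deg = 1.2552 rad
sin(2*theta) = sin(2.5105) = 0.59
R = 22.44^2 * 0.59 / 9.81
R = 503.5536 * 0.59 / 9.81 = 30.2872 m

30.2872 m


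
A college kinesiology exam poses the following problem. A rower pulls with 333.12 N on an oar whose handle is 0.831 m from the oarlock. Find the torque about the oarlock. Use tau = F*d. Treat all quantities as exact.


tau = F * d
tau = 333.12 * 0.831
tau = 276.8227 N*m

276.8227 N*m


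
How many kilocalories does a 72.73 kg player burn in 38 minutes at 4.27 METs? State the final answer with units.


kcal = MET * mass * time_hr
Convert time: 38 min = 0.6333 hr
kcal = 4.27 * 72.73 * 0.6333
kcal = 196.6862 kcal

196.6862 kcal


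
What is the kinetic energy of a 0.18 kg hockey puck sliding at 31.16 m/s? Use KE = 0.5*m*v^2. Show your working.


KE = 0.5 * m * v^2
KE = 0.5 * 0.18 * 31.16^2
KE = 0.5 * 0.18 * 970.9456 = 87.3851 J

87.3851 J


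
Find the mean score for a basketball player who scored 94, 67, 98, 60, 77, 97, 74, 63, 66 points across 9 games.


Average = sum / n
Sum = 696
Average = 696 / 9 = 77.3333

77.3333


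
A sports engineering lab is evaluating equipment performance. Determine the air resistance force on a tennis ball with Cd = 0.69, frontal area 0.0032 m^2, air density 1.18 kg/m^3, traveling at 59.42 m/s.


Fd = 0.5 * Cd * rho * A * v^2
Fd = 0.5 * 0.69 * 1.18 * 0.0032 * 59.42^2
v^2 = 3530.7364
Fd = 0.5 * 0.69 * 1.18 * 0.0032 * 3530.7364 = 4.5996 N

4.5996 N


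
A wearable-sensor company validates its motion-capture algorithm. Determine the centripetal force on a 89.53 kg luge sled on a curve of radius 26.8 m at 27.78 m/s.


Fc = m * v^2 / r
v^2 = 27.78^2 = 771.7284
Fc = 89.53 * 771.7284 / 26.8
Fc = 69092.8437 / 26.8 = 2578.0912 N

2578.0912 N


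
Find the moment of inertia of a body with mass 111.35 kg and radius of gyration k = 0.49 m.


I = m * k^2
I = 111.35 * 0.49^2
I = 111.35 * 0.2401 = 26.7351 kg*m^2

26.7351 kg*m^2


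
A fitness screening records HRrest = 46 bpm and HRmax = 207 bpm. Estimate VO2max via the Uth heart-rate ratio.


VO2max = 15.3 * HRmax / HRrest
VO2max = 15.3 * 207 / 46
VO2max = 3167.1 / 46 = 68.85 mL/kg/min

68.85 mL/kg/min


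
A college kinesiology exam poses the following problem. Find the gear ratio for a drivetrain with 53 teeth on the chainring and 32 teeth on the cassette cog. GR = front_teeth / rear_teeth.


GR = front_teeth / rear_teeth
GR = 53 / 32
GR = 1.6562

1.6562


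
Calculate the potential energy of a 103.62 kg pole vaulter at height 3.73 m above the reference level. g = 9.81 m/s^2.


PE = m * g * h
PE = 103.62 * 9.81 * 3.73
PE = 1016.5122 * 3.73 = 3791.5905 J

3791.5905 J


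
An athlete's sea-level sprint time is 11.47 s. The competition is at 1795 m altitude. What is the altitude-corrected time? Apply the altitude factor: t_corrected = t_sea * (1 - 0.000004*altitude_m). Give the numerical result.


Correction factor = 1 - 0.000004 * 1795 = 0.99282
t_corrected = t_sea * factor = 11.47 * 0.99282
t_corrected = 11.3876 s

11.3876 s


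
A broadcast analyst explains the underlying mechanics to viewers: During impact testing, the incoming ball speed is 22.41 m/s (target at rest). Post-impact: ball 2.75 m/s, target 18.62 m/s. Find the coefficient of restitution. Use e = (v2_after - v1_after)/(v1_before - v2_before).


e = (v2_after - v1_after) / (v1_before - v2_before)
Numerator = 18.62 - 2.75 = 15.87
Denominator = 22.41 - 0 = 22.41
e = 15.87 / 22.41 = 0.7082

0.7082


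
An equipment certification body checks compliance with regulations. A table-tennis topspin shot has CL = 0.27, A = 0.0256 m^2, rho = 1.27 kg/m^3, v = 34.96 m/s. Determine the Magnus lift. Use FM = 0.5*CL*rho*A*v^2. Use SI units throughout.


FM = 0.5 * CL * rho * A * v^2
FM = 0.5 * 0.27 * 1.27 * 0.0256 * 34.96^2
v^2 = 1222.2016
FM = 0.5 * 0.27 * 1.27 * 0.0256 * 1222.2016 = 5.3644 N

5.3644 N


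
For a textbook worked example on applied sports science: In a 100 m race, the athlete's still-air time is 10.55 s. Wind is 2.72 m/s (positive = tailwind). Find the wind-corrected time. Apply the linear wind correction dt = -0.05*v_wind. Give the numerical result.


dt = -0.05 * v_wind = -0.05 * 2.72 = -0.136 s
t_corrected = t_still + dt = 10.55 + (-0.136)
t_corrected = 10.414 s

10.414 s


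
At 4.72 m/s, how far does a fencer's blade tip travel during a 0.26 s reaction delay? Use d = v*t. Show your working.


d = v * t
d = 4.72 * 0.26
d = 1.2272 m

1.2272 m


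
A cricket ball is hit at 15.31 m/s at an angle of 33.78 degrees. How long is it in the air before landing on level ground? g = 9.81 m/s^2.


T = 2*v*sin(theta)/g
sin(theta) = sin(33.78 deg) = 0.556
T = 2*15.31*0.556 / 9.81
T = 17.0249 / 9.81 = 1.7355 s

1.7355 s


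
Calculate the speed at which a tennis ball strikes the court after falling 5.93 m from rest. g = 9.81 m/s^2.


v = sqrt(2 * g * h)
v = sqrt(2 * 9.81 * 5.93)
v = sqrt(116.3466) = 10.7864 m/s

10.7864 m/s


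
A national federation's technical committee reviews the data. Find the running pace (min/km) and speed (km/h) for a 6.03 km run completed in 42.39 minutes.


Pace = time / distance = 42.39 min / 6.03 km = 7.0299 min/km
Speed = distance / time_in_hours = 6.03 / 0.7065 hr
Speed = 8.535 km/h

7.0299 min/km, 8.535 km/h


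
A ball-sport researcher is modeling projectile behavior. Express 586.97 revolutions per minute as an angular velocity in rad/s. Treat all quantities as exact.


omega = RPM * 2 * pi / 60
omega = 586.97 * 2 * 3.14159 / 60
omega = 3688.0413 / 60 = 61.4674 rad/s

61.4674 rad/s


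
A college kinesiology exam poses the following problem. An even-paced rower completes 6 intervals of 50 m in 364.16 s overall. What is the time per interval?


Split time = total_time / n_laps = 364.16 / 6
Split time = 60.6933 s per lap

60.6933 s


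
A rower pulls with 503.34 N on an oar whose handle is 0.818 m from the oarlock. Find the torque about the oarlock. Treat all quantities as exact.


tau = F * d
tau = 503.34 * 0.818
tau = 411.7321 N*m

411.7321 N*m


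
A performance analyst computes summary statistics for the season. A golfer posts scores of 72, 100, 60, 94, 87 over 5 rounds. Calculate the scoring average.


Average = sum / n
Sum = 413
Average = 413 / 5 = 82.6

82.6


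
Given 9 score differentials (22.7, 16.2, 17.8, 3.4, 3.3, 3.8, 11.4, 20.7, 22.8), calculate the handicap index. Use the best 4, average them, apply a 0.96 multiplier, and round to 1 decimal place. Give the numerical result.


All differentials: 22.7, 16.2, 17.8, 3.4, 3.3, 3.8, 11.4, 20.7, 22.8
Sorted: 3.3, 3.4, 3.8, 11.4, 16.2, 17.8, 20.7, 22.7, 22.8
Best 4: 3.3, 3.4, 3.8, 11.4
Average of best = 21.9 / 4 = 5.475
Raw index = 5.475 * 0.96 = 5.256
Handicap index = round(5.256, 1) = 5.3

5.3


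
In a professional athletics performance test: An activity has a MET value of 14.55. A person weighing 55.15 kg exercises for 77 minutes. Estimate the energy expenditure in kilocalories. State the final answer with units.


kcal = MET * mass * time_hr
Convert time: 77 min = 1.2833 hr
kcal = 14.55 * 55.15 * 1.2833
kcal = 1029.7884 kcal

1029.7884 kcal


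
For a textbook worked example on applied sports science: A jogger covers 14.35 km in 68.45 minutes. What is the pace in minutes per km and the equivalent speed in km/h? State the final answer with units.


Pace = time / distance = 68.45 min / 14.35 km = 4.77 min/km
Speed = distance / time_in_hours = 14.35 / 1.1408 hr
Speed = 12.5785 km/h

4.77 min/km, 12.5785 km/h


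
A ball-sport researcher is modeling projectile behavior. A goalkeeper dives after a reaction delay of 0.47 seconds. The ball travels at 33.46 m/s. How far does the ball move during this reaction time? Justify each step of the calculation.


d = v * t
d = 33.46 * 0.47
d = 15.7262 m

15.7262 m


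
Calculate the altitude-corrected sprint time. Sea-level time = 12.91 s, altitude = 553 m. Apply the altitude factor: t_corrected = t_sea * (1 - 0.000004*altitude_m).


Correction factor = 1 - 0.000004 * 553 = 0.997788
t_corrected = t_sea * factor = 12.91 * 0.997788
t_corrected = 12.8814 s

12.8814 s


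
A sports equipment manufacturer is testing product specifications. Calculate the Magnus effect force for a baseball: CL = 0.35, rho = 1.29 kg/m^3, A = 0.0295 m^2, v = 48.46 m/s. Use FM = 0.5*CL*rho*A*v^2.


FM = 0.5 * CL * rho * A * v^2
FM = 0.5 * 0.35 * 1.29 * 0.0295 * 48.46^2
v^2 = 2348.3716
FM = 0.5 * 0.35 * 1.29 * 0.0295 * 2348.3716 = 15.6393 N

15.6393 N


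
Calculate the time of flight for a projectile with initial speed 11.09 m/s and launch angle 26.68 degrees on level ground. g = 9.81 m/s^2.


T = 2*v*sin(theta)/g
sin(theta) = sin(26.68 deg) = 0.449
T = 2*11.09*0.449 / 9.81
T = 9.959 / 9.81 = 1.0152 s

1.0152 s


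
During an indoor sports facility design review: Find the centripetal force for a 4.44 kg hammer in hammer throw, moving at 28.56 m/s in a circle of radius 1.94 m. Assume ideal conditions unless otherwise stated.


Fc = m * v^2 / r
v^2 = 28.56^2 = 815.6736
Fc = 4.44 * 815.6736 / 1.94
Fc = 3621.5908 / 1.94 = 1866.7994 N

1866.7994 N


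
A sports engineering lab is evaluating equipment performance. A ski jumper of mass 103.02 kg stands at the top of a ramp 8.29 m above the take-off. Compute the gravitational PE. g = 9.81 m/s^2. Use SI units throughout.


PE = m * g * h
PE = 103.02 * 9.81 * 8.29
PE = 1010.6262 * 8.29 = 8378.0912 J

8378.0912 J


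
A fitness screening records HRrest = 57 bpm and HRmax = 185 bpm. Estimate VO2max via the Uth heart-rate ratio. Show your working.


VO2max = 15.3 * HRmax / HRrest
VO2max = 15.3 * 185 / 57
VO2max = 2830.5 / 57 = 49.6579 mL/kg/min

49.6579 mL/kg/min


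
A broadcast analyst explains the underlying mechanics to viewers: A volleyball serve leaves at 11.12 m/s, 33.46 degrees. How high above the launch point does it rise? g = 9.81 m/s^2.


H = (v*sin(theta))^2 / (2*g)
vy = v*sin(theta) = 11.12 * sin(33.46 deg) = 6.1311 m/s
H = vy^2 / (2*g) = 37.5899 / (2*9.81)
H = 37.5899 / 19.62 = 1.9159 m

1.9159 m


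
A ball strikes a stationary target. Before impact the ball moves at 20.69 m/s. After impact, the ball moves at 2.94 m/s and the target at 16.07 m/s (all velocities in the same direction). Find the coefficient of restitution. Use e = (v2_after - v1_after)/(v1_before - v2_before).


e = (v2_after - v1_after) / (v1_before - v2_before)
Numerator = 16.07 - 2.94 = 13.13
Denominator = 20.69 - 0 = 20.69
e = 13.13 / 20.69 = 0.6346

0.6346


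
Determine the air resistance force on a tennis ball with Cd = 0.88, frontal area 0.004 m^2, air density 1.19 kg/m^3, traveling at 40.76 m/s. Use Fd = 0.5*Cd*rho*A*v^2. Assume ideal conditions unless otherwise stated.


Fd = 0.5 * Cd * rho * A * v^2
Fd = 0.5 * 0.88 * 1.19 * 0.004 * 40.76^2
v^2 = 1661.3776
Fd = 0.5 * 0.88 * 1.19 * 0.004 * 1661.3776 = 3.4796 N

3.4796 N


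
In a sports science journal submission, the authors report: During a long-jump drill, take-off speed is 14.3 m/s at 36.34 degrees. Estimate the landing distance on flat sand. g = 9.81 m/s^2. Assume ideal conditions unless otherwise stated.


R = v^2 * sin(2*theta) / g
Convert angle to radians: theta = 36.34 deg = 0.6343 rad
sin(2*theta) = sin(1.2685) = 0.9547
R = 14.3^2 * 0.9547 / 9.81
R = 204.49 * 0.9547 / 9.81 = 19.8999 m

19.8999 m


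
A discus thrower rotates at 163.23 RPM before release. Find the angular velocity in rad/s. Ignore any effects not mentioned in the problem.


omega = RPM * 2 * pi / 60
omega = 163.23 * 2 * 3.14159 / 60
omega = 1025.6043 / 60 = 17.0934 rad/s

17.0934 rad/s


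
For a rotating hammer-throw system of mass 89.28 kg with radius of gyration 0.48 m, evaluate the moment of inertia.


I = m * k^2
I = 89.28 * 0.48^2
I = 89.28 * 0.2304 = 20.5701 kg*m^2

20.5701 kg*m^2


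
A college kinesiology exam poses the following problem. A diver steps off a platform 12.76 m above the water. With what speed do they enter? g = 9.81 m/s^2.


v = sqrt(2 * g * h)
v = sqrt(2 * 9.81 * 12.76)
v = sqrt(250.3512) = 15.8225 m/s

15.8225 m/s


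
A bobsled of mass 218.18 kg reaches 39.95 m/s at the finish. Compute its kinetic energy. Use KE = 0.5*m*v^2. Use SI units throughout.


KE = 0.5 * m * v^2
KE = 0.5 * 218.18 * 39.95^2
KE = 0.5 * 218.18 * 1596.0025 = 174107.9127 J

174107.9127 J


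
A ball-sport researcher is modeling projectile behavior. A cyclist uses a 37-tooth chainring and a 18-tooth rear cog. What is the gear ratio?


GR = front_teeth / rear_teeth
GR = 37 / 18
GR = 2.0556

2.0556


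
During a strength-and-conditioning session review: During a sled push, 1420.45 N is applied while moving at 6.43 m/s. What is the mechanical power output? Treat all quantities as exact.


P = F * v
P = 1420.45 * 6.43
P = 9133.4935 W

9133.4935 W


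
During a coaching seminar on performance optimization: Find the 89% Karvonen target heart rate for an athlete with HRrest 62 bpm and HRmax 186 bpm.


Target = HRrest + pct*(HRmax - HRrest)
Heart rate reserve = HRmax - HRrest = 186 - 62 = 124 bpm
Fraction = 89% = 0.89
Target = 62 + 0.89 * 124
Target = 62 + 110.36 = 172.36 bpm

172.36 bpm


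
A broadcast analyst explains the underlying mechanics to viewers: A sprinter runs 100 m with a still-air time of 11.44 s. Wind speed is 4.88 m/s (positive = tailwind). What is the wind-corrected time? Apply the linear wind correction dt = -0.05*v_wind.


dt = -0.05 * v_wind = -0.05 * 4.88 = -0.244 s
t_corrected = t_still + dt = 11.44 + (-0.244)
t_corrected = 11.196 s

11.196 s


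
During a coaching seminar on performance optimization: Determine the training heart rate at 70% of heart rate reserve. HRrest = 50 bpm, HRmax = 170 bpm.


Target = HRrest + pct*(HRmax - HRrest)
Heart rate reserve = HRmax - HRrest = 170 - 50 = 120 bpm
Fraction = 70% = 0.7
Target = 50 + 0.7 * 120
Target = 50 + 84 = 134 bpm

134 bpm


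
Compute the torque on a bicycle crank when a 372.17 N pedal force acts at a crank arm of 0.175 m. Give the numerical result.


tau = F * d
tau = 372.17 * 0.175
tau = 65.1298 N*m

65.1298 N*m


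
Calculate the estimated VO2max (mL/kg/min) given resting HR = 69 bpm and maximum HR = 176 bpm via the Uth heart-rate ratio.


VO2max = 15.3 * HRmax / HRrest
VO2max = 15.3 * 176 / 69
VO2max = 2692.8 / 69 = 39.0261 mL/kg/min

39.0261 mL/kg/min


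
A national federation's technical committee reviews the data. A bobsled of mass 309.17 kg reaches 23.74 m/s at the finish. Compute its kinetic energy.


KE = 0.5 * m * v^2
KE = 0.5 * 309.17 * 23.74^2
KE = 0.5 * 309.17 * 563.5876 = 87122.1891 J

87122.1891 J


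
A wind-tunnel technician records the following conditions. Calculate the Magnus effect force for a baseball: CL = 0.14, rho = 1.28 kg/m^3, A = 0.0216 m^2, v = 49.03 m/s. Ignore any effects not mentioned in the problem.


FM = 0.5 * CL * rho * A * v^2
FM = 0.5 * 0.14 * 1.28 * 0.0216 * 49.03^2
v^2 = 2403.9409
FM = 0.5 * 0.14 * 1.28 * 0.0216 * 2403.9409 = 4.6525 N

4.6525 N


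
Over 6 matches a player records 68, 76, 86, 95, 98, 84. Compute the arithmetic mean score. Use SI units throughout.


Average = sum / n
Sum = 507
Average = 507 / 6 = 84.5

84.5


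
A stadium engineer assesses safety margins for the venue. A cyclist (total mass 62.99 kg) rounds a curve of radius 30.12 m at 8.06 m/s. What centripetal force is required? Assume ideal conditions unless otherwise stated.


Fc = m * v^2 / r
v^2 = 8.06^2 = 64.9636
Fc = 62.99 * 64.9636 / 30.12
Fc = 4092.0572 / 30.12 = 135.8585 N

135.8585 N


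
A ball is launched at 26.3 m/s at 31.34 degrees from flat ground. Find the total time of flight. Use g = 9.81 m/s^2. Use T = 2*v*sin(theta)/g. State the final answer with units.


T = 2*v*sin(theta)/g
sin(theta) = sin(31.34 deg) = 0.5201
T = 2*26.3*0.5201 / 9.81
T = 27.3581 / 9.81 = 2.7888 s

2.7888 s


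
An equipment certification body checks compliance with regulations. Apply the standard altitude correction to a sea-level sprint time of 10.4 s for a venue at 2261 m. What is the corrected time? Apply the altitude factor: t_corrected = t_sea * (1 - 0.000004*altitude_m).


Correction factor = 1 - 0.000004 * 2261 = 0.990956
t_corrected = t_sea * factor = 10.4 * 0.990956
t_corrected = 10.3059 s

10.3059 s


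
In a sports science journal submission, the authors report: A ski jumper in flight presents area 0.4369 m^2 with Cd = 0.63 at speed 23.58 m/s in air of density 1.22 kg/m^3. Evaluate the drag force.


Fd = 0.5 * Cd * rho * A * v^2
Fd = 0.5 * 0.63 * 1.22 * 0.4369 * 23.58^2
v^2 = 556.0164
Fd = 0.5 * 0.63 * 1.22 * 0.4369 * 556.0164 = 93.3555 N

93.3555 N


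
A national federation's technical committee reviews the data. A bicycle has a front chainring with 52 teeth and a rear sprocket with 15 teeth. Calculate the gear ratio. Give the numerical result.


GR = front_teeth / rear_teeth
GR = 52 / 15
GR = 3.4667

3.4667


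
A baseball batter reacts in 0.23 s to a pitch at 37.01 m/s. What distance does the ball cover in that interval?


d = v * t
d = 37.01 * 0.23
d = 8.5123 m

8.5123 m


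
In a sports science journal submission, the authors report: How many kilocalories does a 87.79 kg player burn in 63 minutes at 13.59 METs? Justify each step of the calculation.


kcal = MET * mass * time_hr
Convert time: 63 min = 1.05 hr
kcal = 13.59 * 87.79 * 1.05
kcal = 1252.7194 kcal

1252.7194 kcal


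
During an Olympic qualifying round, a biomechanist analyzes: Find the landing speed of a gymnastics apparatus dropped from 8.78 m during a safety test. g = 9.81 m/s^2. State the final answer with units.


v = sqrt(2 * g * h)
v = sqrt(2 * 9.81 * 8.78)
v = sqrt(172.2636) = 13.1249 m/s

13.1249 m/s


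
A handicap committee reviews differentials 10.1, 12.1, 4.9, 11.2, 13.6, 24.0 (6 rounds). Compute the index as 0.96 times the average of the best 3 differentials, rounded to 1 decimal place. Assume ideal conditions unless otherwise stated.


All differentials: 10.1, 12.1, 4.9, 11.2, 13.6, 24.0
Sorted: 4.9, 10.1, 11.2, 12.1, 13.6, 24.0
Best 3: 4.9, 10.1, 11.2
Average of best = 26.2 / 3 = 8.7333
Raw index = 8.7333 * 0.96 = 8.384
Handicap index = round(8.384, 1) = 8.4

8.4


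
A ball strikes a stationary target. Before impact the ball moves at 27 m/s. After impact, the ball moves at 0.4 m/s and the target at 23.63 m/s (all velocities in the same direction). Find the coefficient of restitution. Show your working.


e = (v2_after - v1_after) / (v1_before - v2_before)
Numerator = 23.63 - 0.4 = 23.23
Denominator = 27 - 0 = 27
e = 23.23 / 27 = 0.8604

0.8604


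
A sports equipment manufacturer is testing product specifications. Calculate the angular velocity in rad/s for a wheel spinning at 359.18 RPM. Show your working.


omega = RPM * 2 * pi / 60
omega = 359.18 * 2 * 3.14159 / 60
omega = 2256.7945 / 60 = 37.6132 rad/s

37.6132 rad/s


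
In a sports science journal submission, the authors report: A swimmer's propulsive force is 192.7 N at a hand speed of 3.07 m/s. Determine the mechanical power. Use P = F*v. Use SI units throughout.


P = F * v
P = 192.7 * 3.07
P = 591.589 W

591.589 W


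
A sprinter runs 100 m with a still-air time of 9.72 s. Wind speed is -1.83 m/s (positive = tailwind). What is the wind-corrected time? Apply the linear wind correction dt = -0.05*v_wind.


dt = -0.05 * v_wind = -0.05 * -1.83 = 0.0915 s
t_corrected = t_still + dt = 9.72 + (0.0915)
t_corrected = 9.8115 s

9.8115 s


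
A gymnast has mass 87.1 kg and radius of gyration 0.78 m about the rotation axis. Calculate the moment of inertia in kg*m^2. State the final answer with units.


I = m * k^2
I = 87.1 * 0.78^2
I = 87.1 * 0.6084 = 52.9916 kg*m^2

52.9916 kg*m^2


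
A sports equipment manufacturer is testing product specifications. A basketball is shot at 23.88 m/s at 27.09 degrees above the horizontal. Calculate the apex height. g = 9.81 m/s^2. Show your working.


H = (v*sin(theta))^2 / (2*g)
vy = v*sin(theta) = 23.88 * sin(27.09 deg) = 10.8747 m/s
H = vy^2 / (2*g) = 118.2591 / (2*9.81)
H = 118.2591 / 19.62 = 6.0275 m

6.0275 m


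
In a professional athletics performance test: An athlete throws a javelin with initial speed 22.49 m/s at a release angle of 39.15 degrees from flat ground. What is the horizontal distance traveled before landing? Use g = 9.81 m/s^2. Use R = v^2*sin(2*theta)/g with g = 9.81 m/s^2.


R = v^2 * sin(2*theta) / g
Convert angle to radians: theta = 39.15 deg = 0.6833 rad
sin(2*theta) = sin(1.3666) = 0.9792
R = 22.49^2 * 0.9792 / 9.81
R = 505.8001 * 0.9792 / 9.81 = 50.4884 m

50.4884 m


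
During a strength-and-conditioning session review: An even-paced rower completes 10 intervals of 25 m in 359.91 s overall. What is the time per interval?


Split time = total_time / n_laps = 359.91 / 10
Split time = 35.991 s per lap

35.991 s


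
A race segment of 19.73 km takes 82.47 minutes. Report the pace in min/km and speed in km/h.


Pace = time / distance = 82.47 min / 19.73 km = 4.1799 min/km
Speed = distance / time_in_hours = 19.73 / 1.3745 hr
Speed = 14.3543 km/h

4.1799 min/km, 14.3543 km/h


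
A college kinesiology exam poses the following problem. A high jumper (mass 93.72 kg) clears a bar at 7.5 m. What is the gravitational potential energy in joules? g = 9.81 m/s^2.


PE = m * g * h
PE = 93.72 * 9.81 * 7.5
PE = 919.3932 * 7.5 = 6895.449 J

6895.449 J


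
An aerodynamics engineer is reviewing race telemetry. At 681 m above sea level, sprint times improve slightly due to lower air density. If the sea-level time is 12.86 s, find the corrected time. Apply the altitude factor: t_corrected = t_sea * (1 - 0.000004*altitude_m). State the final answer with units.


Correction factor = 1 - 0.000004 * 681 = 0.997276
t_corrected = t_sea * factor = 12.86 * 0.997276
t_corrected = 12.825 s

12.825 s


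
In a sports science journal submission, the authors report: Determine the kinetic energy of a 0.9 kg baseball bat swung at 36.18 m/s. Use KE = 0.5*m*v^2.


KE = 0.5 * m * v^2
KE = 0.5 * 0.9 * 36.18^2
KE = 0.5 * 0.9 * 1308.9924 = 589.0466 J

589.0466 J


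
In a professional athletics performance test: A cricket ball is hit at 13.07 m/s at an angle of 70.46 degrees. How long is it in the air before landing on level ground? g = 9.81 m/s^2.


T = 2*v*sin(theta)/g
sin(theta) = sin(70.46 deg) = 0.9424
T = 2*13.07*0.9424 / 9.81
T = 24.6346 / 9.81 = 2.5112 s

2.5112 s


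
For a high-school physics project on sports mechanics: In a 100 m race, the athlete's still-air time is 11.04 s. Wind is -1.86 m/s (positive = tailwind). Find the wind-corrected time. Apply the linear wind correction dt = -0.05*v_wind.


dt = -0.05 * v_wind = -0.05 * -1.86 = 0.093 s
t_corrected = t_still + dt = 11.04 + (0.093)
t_corrected = 11.133 s

11.133 s


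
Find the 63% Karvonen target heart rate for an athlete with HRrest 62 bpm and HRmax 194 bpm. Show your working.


Target = HRrest + pct*(HRmax - HRrest)
Heart rate reserve = HRmax - HRrest = 194 - 62 = 132 bpm
Fraction = 63% = 0.63
Target = 62 + 0.63 * 132
Target = 62 + 83.16 = 145.16 bpm

145.16 bpm


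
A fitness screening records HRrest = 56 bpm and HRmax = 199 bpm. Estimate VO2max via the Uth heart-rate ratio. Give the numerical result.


VO2max = 15.3 * HRmax / HRrest
VO2max = 15.3 * 199 / 56
VO2max = 3044.7 / 56 = 54.3696 mL/kg/min

54.3696 mL/kg/min


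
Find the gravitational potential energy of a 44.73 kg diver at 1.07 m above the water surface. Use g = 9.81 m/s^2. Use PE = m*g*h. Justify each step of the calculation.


PE = m * g * h
PE = 44.73 * 9.81 * 1.07
PE = 438.8013 * 1.07 = 469.5174 J

469.5174 J


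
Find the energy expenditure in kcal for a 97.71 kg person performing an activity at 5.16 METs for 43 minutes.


kcal = MET * mass * time_hr
Convert time: 43 min = 0.7167 hr
kcal = 5.16 * 97.71 * 0.7167
kcal = 361.3316 kcal

361.3316 kcal


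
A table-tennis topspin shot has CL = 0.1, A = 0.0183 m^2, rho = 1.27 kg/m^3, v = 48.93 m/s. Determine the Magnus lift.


FM = 0.5 * CL * rho * A * v^2
FM = 0.5 * 0.1 * 1.27 * 0.0183 * 48.93^2
v^2 = 2394.1449
FM = 0.5 * 0.1 * 1.27 * 0.0183 * 2394.1449 = 2.7821 N

2.7821 N


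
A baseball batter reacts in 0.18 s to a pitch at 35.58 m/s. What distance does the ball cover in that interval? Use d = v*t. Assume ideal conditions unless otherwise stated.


d = v * t
d = 35.58 * 0.18
d = 6.4044 m

6.4044 m


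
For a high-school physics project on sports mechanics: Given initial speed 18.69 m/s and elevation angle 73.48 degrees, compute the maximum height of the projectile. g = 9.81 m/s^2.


H = (v*sin(theta))^2 / (2*g)
vy = v*sin(theta) = 18.69 * sin(73.48 deg) = 17.9185 m/s
H = vy^2 / (2*g) = 321.0722 / (2*9.81)
H = 321.0722 / 19.62 = 16.3645 m

16.3645 m


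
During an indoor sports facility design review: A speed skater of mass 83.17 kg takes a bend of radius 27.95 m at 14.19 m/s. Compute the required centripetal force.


Fc = m * v^2 / r
v^2 = 14.19^2 = 201.3561
Fc = 83.17 * 201.3561 / 27.95
Fc = 16746.7868 / 27.95 = 599.1695 N

599.1695 N


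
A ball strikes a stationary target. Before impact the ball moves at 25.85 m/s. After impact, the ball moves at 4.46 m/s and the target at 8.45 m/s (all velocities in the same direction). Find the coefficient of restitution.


e = (v2_after - v1_after) / (v1_before - v2_before)
Numerator = 8.45 - 4.46 = 3.99
Denominator = 25.85 - 0 = 25.85
e = 3.99 / 25.85 = 0.1544

0.1544


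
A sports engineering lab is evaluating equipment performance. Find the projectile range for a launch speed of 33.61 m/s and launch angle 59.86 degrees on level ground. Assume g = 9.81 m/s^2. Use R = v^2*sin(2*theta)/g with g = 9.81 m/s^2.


R = v^2 * sin(2*theta) / g
Convert angle to radians: theta = 59.86 deg = 1.0448 rad
sin(2*theta) = sin(2.0895) = 0.8685
R = 33.61^2 * 0.8685 / 9.81
R = 1129.6321 * 0.8685 / 9.81 = 100.0039 m

100.0039 m


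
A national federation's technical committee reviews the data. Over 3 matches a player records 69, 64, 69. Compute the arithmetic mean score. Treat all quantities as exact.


Average = sum / n
Sum = 202
Average = 202 / 3 = 67.3333

67.3333


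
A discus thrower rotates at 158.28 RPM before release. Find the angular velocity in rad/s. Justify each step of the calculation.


omega = RPM * 2 * pi / 60
omega = 158.28 * 2 * 3.14159 / 60
omega = 994.5026 / 60 = 16.575 rad/s

16.575 rad/s


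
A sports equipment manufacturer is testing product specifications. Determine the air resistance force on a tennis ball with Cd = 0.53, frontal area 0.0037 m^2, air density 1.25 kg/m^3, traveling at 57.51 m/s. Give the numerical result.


Fd = 0.5 * Cd * rho * A * v^2
Fd = 0.5 * 0.53 * 1.25 * 0.0037 * 57.51^2
v^2 = 3307.4001
Fd = 0.5 * 0.53 * 1.25 * 0.0037 * 3307.4001 = 4.0536 N

4.0536 N


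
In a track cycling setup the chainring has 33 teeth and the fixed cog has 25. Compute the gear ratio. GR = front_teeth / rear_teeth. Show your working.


GR = front_teeth / rear_teeth
GR = 33 / 25
GR = 1.32

1.32


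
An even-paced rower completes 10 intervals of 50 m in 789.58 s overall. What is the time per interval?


Split time = total_time / n_laps = 789.58 / 10
Split time = 78.958 s per lap

78.958 s


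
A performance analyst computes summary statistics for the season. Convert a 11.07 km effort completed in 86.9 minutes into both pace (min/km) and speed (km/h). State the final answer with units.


Pace = time / distance = 86.9 min / 11.07 km = 7.85 min/km
Speed = distance / time_in_hours = 11.07 / 1.4483 hr
Speed = 7.6433 km/h

7.85 min/km, 7.6433 km/h


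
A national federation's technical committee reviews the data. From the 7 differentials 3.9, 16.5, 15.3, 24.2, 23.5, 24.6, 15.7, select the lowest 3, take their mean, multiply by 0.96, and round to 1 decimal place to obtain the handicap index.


All differentials: 3.9, 16.5, 15.3, 24.2, 23.5, 24.6, 15.7
Sorted: 3.9, 15.3, 15.7, 16.5, 23.5, 24.2, 24.6
Best 3: 3.9, 15.3, 15.7
Average of best = 34.9 / 3 = 11.6333
Raw index = 11.6333 * 0.96 = 11.168
Handicap index = round(11.168, 1) = 11.2

11.2


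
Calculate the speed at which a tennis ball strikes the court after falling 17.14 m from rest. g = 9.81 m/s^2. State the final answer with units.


v = sqrt(2 * g * h)
v = sqrt(2 * 9.81 * 17.14)
v = sqrt(336.2868) = 18.3381 m/s

18.3381 m/s


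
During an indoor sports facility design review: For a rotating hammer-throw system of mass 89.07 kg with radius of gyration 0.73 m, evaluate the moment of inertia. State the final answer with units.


I = m * k^2
I = 89.07 * 0.73^2
I = 89.07 * 0.5329 = 47.4654 kg*m^2

47.4654 kg*m^2


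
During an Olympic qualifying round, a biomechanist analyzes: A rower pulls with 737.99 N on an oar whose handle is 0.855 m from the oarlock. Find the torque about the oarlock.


tau = F * d
tau = 737.99 * 0.855
tau = 630.9814 N*m

630.9814 N*m


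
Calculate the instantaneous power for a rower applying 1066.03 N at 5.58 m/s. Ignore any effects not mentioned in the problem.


P = F * v
P = 1066.03 * 5.58
P = 5948.4474 W

5948.4474 W


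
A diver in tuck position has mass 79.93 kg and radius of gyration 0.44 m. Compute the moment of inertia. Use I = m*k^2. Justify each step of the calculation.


I = m * k^2
I = 79.93 * 0.44^2
I = 79.93 * 0.1936 = 15.4744 kg*m^2

15.4744 kg*m^2


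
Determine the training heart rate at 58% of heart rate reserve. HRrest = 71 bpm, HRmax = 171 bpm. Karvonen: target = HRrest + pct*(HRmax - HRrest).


Target = HRrest + pct*(HRmax - HRrest)
Heart rate reserve = HRmax - HRrest = 171 - 71 = 100 bpm
Fraction = 58% = 0.58
Target = 71 + 0.58 * 100
Target = 71 + 58 = 129 bpm

129 bpm


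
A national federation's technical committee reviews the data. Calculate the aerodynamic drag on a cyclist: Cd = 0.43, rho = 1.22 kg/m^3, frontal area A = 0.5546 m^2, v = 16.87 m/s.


Fd = 0.5 * Cd * rho * A * v^2
Fd = 0.5 * 0.43 * 1.22 * 0.5546 * 16.87^2
v^2 = 284.5969
Fd = 0.5 * 0.43 * 1.22 * 0.5546 * 284.5969 = 41.4008 N

41.4008 N


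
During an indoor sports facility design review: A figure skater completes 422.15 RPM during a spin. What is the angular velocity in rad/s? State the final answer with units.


omega = RPM * 2 * pi / 60
omega = 422.15 * 2 * 3.14159 / 60
omega = 2652.4467 / 60 = 44.2074 rad/s

44.2074 rad/s


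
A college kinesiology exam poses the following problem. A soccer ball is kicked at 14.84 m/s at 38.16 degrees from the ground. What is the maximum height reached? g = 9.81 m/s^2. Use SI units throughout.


H = (v*sin(theta))^2 / (2*g)
vy = v*sin(theta) = 14.84 * sin(38.16 deg) = 9.169 m/s
H = vy^2 / (2*g) = 84.0712 / (2*9.81)
H = 84.0712 / 19.62 = 4.285 m

4.285 m


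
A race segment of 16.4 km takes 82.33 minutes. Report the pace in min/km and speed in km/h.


Pace = time / distance = 82.33 min / 16.4 km = 5.0201 min/km
Speed = distance / time_in_hours = 16.4 / 1.3722 hr
Speed = 11.9519 km/h

5.0201 min/km, 11.9519 km/h


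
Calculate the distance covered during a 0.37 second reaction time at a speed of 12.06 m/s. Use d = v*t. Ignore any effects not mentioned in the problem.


d = v * t
d = 12.06 * 0.37
d = 4.4622 m

4.4622 m


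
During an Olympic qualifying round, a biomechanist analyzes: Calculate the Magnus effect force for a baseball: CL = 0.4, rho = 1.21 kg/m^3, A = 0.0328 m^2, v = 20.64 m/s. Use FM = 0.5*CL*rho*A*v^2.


FM = 0.5 * CL * rho * A * v^2
FM = 0.5 * 0.4 * 1.21 * 0.0328 * 20.64^2
v^2 = 426.0096
FM = 0.5 * 0.4 * 1.21 * 0.0328 * 426.0096 = 3.3815 N

3.3815 N
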